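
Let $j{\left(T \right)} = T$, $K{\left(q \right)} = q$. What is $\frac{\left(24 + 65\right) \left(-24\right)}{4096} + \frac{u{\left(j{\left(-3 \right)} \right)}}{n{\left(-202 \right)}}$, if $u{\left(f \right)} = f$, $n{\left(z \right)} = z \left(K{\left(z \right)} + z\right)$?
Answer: $- \frac{2723859}{5222912} \approx -0.52152$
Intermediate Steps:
$n{\left(z \right)} = 2 z^{2}$ ($n{\left(z \right)} = z \left(z + z\right) = z 2 z = 2 z^{2}$)
$\frac{\left(24 + 65\right) \left(-24\right)}{4096} + \frac{u{\left(j{\left(-3 \right)} \right)}}{n{\left(-202 \right)}} = \frac{\left(24 + 65\right) \left(-24\right)}{4096} - \frac{3}{2 \left(-202\right)^{2}} = 89 \left(-24\right) \frac{1}{4096} - \frac{3}{2 \cdot 40804} = \left(-2136\right) \frac{1}{4096} - \frac{3}{81608} = - \frac{267}{512} - \frac{3}{81608} = - \frac{2723859}{5222912}$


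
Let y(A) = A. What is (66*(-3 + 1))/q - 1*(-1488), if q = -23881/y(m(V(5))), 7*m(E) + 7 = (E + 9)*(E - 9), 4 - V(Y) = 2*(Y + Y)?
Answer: 3230736/2171 ≈ 1488.1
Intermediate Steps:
V(Y) = 4 - 4*Y (V(Y) = 4 - 2*(Y + Y) = 4 - 2*2*Y = 4 - 4*Y)
m(E) = -1 + (-9 + E)*(9 + E)/7 (m(E) = -1 + ((E + 9)*(E - 9))/7 = -1 + ((9 + E)*(-9 + E))/7 = -1 + ((-9 + E)*(9 + E))/7 = -1 + (-9 + E)*(9 + E)/7)
q = -23881/24 (q = -23881/(-88/7 + (4 - 4*5)²/7) = -23881/(-88/7 + (4 - 20)²/7) = -23881/(-88/7 + (⅐)*(-16)²) = -23881/(-88/7 + (⅐)*256) = -23881/(-88/7 + 256/7) = -23881/24 ≈ -995.04)
(66*(-3 + 1))/q - 1*(-1488) = (66*(-3 + 1))/(-23881/24) - 1*(-1488) = (66*(-2))*(-24/23881) + 1488 = -132*(-24/23881) + 1488 = 288/2171 + 1488 = 3230736/2171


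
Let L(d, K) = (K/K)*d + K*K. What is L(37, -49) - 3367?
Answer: -929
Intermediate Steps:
L(d, K) = d + K² (L(d, K) = 1*d + K² = d + K²)
L(37, -49) - 3367 = (37 + (-49)²) - 3367 = (37 + 2401) - 3367 = 2438 - 3367 = -929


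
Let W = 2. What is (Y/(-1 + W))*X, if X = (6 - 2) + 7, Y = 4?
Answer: 44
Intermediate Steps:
X = 11 (X = 4 + 7 = 11)
(Y/(-1 + W))*X = (4/(-1 + 2))*11 = (4/1)*11 = (4*1)*11 = 4*11 = 44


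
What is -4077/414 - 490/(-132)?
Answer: -4657/759 ≈ -6.1357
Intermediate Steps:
-4077/414 - 490/(-132) = -4077*1/414 - 490*(-1/132) = -453/46 + 245/66 = -4657/759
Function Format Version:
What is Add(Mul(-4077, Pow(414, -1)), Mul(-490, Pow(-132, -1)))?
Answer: Rational(-4657, 759) ≈ -6.1357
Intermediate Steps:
Add(Mul(-4077, Pow(414, -1)), Mul(-490, Pow(-132, -1))) = Add(Mul(-4077, Rational(1, 414)), Mul(-490, Rational(-1, 132))) = Add(Rational(-453, 46), Rational(245, 66)) = Rational(-4657, 759)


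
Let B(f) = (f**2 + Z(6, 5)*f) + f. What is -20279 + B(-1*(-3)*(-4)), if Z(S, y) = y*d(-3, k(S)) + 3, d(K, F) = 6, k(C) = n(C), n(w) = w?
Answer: -20543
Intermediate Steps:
k(C) = C
Z(S, y) = 3 + 6*y (Z(S, y) = y*6 + 3 = 6*y + 3 = 3 + 6*y)
B(f) = f**2 + 34*f (B(f) = (f**2 + (3 + 6*5)*f) + f = (f**2 + (3 + 30)*f) + f = (f**2 + 33*f) + f = f**2 + 34*f)
-20279 + B(-1*(-3)*(-4)) = -20279 + (-1*(-3)*(-4))*(34 - 1*(-3)*(-4)) = -20279 + (3*(-4))*(34 + 3*(-4)) = -20279 - 12*(34 - 12) = -20279 - 12*22 = -20279 - 264 = -20543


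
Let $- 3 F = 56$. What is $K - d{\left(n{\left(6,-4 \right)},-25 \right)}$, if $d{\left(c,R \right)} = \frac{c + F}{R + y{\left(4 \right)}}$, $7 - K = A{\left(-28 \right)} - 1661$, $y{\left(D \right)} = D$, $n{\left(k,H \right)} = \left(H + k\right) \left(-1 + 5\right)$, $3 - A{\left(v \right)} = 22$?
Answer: $\frac{106249}{63} \approx 1686.5$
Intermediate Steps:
$A{\left(v \right)} = -19$ ($A{\left(v \right)} = 3 - 22 = -19$)
$n{\left(k,H \right)} = 4 H + 4 k$ ($n{\left(k,H \right)} = \left(H + k\right) 4 = 4 H + 4 k$)
$F = - \frac{56}{3}$ ($F = \left(- \frac{1}{3}\right) 56 = - \frac{56}{3} \approx -18.667$)
$K = 1687$ ($K = 7 - \left(-19 - 1661\right) = 7 - -1680 = 7 + 1680 = 1687$)
$d{\left(c,R \right)} = \frac{- \frac{56}{3} + c}{4 + R}$ ($d{\left(c,R \right)} = \frac{c - \frac{56}{3}}{R + 4} = \frac{- \frac{56}{3} + c}{4 + R}$)
$K - d{\left(n{\left(6,-4 \right)},-25 \right)} = 1687 - \frac{- \frac{56}{3} + \left(4 \left(-4\right) + 4 \cdot 6\right)}{4 - 25} = 1687 - \frac{- \frac{56}{3} + \left(-16 + 24\right)}{-21} = 1687 - - \frac{- \frac{56}{3} + 8}{21} = 1687 - \left(- \frac{1}{21}\right) \left(- \frac{32}{3}\right) = 1687 - \frac{32}{63} = \frac{106249}{63}$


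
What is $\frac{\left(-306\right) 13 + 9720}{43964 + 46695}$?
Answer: $\frac{5742}{90659} \approx 0.063336$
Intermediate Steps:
$\frac{\left(-306\right) 13 + 9720}{43964 + 46695} = \frac{-3978 + 9720}{90659} = 5742 \cdot \frac{1}{90659} = \frac{5742}{90659}$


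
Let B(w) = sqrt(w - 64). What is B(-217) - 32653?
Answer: -32653 + I*sqrt(281) ≈ -32653.0 + 16.763*I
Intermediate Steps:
B(w) = sqrt(-64 + w)
B(-217) - 32653 = sqrt(-64 - 217) - 32653 = sqrt(-281) - 32653 = I*sqrt(281) - 32653 = -32653 + I*sqrt(281)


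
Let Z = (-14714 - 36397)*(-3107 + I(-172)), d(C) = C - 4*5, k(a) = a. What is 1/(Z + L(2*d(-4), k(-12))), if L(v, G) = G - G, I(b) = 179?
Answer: 1/149653008 ≈ 6.6821e-9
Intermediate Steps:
d(C) = -20 + C (d(C) = C - 20 = -20 + C)
L(v, G) = 0
Z = 149653008 (Z = (-14714 - 36397)*(-3107 + 179) = -51111*(-2928) = 149653008)
1/(Z + L(2*d(-4), k(-12))) = 1/(149653008 + 0) = 1/149653008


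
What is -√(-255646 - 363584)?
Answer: -I*√619230 ≈ -786.91*I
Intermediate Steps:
-√(-255646 - 363584) = -√(-619230) = -I*√619230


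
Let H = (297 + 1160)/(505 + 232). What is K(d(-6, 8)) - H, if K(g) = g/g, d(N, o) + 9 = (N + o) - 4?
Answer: -720/737 ≈ -0.97693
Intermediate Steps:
d(N, o) = -13 + N + o (d(N, o) = -9 + ((N + o) - 4) = -9 + (-4 + N + o) = -13 + N + o)
H = 1457/737 ≈ 1.9769
K(g) = 1
K(d(-6, 8)) - H = 1 - 1*1457/737 = 1 - 1457/737 = -720/737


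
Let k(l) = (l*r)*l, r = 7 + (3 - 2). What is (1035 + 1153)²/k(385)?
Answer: 598418/148225 ≈ 4.0372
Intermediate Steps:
r = 8 (r = 7 + 1 = 8)
k(l) = 8*l² (k(l) = (l*8)*l = (8*l)*l = 8*l²)
(1035 + 1153)²/k(385) = (1035 + 1153)²/((8*385²)) = 2188²/((8*148225)) = 4787344/1185800 = 4787344*(1/1185800) = 598418/148225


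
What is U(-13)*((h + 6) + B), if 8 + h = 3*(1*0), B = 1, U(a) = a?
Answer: 13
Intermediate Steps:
h = -8 (h = -8 + 3*(1*0) = -8 + 3*0 = -8 + 0 = -8)
U(-13)*((h + 6) + B) = -13*((-8 + 6) + 1) = -13*(-2 + 1) = -13*(-1) = 13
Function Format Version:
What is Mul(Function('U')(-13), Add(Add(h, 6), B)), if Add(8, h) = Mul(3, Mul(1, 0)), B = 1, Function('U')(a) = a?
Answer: 13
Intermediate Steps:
h = -8 (h = Add(-8, Mul(3, Mul(1, 0))) = Add(-8, Mul(3, 0)) = Add(-8, 0) = -8)
Mul(Function('U')(-13), Add(Add(h, 6), B)) = Mul(-13, Add(Add(-8, 6), 1)) = Mul(-13, Add(-2, 1)) = Mul(-13, -1) = 13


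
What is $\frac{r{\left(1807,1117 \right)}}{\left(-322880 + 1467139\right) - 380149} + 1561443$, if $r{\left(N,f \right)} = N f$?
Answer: $\frac{1193116229149}{764110} \approx 1.5614 \cdot 10^{6}$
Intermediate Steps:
$\frac{r{\left(1807,1117 \right)}}{\left(-322880 + 1467139\right) - 380149} + 1561443 = \frac{1807 \cdot 1117}{\left(-322880 + 1467139\right) - 380149} + 1561443 = \frac{2018419}{1144259 - 380149} + 1561443 = \frac{2018419}{764110} + 1561443 = \frac{1193116229149}{764110}$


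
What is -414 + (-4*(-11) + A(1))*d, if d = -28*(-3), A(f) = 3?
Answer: 3534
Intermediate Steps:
d = 84
-414 + (-4*(-11) + A(1))*d = -414 + (-4*(-11) + 3)*84 = -414 + (44 + 3)*84 = -414 + 47*84 = -414 + 3948 = 3534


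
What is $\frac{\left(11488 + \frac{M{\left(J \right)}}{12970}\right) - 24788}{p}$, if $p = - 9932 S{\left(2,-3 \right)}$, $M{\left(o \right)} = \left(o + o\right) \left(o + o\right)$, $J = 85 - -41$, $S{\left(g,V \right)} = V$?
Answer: $- \frac{21554687}{48306765} \approx -0.4462$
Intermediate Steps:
$J = 126$ ($J = 85 + 41 = 126$)
$M{\left(o \right)} = 4 o^{2}$ ($M{\left(o \right)} = 2 o 2 o = 4 o^{2}$)
$p = 29796$ ($p = \left(-9932\right) \left(-3\right) = 29796$)
$\frac{\left(11488 + \frac{M{\left(J \right)}}{12970}\right) - 24788}{p} = \frac{\left(11488 + \frac{4 \cdot 126^{2}}{12970}\right) - 24788}{29796} = \left(\left(11488 + 4 \cdot 15876 \cdot \frac{1}{12970}\right) - 24788\right) \frac{1}{29796} = \left(\left(11488 + 63504 \cdot \frac{1}{12970}\right) - 24788\right) \frac{1}{29796} = \left(\left(11488 + \frac{31752}{6485}\right) - 24788\right) \frac{1}{29796} = \left(\frac{74531432}{6485} - 24788\right) \frac{1}{29796} = \left(- \frac{86218748}{6485}\right) \frac{1}{29796} = - \frac{21554687}{48306765}$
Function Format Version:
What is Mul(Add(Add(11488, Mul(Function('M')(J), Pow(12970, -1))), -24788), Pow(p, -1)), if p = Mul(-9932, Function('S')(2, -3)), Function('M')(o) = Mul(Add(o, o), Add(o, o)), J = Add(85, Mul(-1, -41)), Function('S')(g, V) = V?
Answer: Rational(-21554687, 48306765) ≈ -0.44620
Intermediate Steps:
J = 126 (J = Add(85, 41) = 126)
Function('M')(o) = Mul(4, Pow(o, 2)) (Function('M')(o) = Mul(Mul(2, o), Mul(2, o)) = Mul(4, Pow(o, 2)))
p = 29796 (p = Mul(-9932, -3) = 29796)
Mul(Add(Add(11488, Mul(Function('M')(J), Pow(12970, -1))), -24788), Pow(p, -1)) = Mul(Add(Add(11488, Mul(Mul(4, Pow(126, 2)), Pow(12970, -1))), -24788), Pow(29796, -1)) = Mul(Add(Add(11488, Mul(Mul(4, 15876), Rational(1, 12970))), -24788), Rational(1, 29796)) = Mul(Add(Add(11488, Mul(63504, Rational(1, 12970))), -24788), Rational(1, 29796)) = Mul(Add(Add(11488, Rational(31752, 6485)), -24788), Rational(1, 29796)) = Mul(Add(Rational(74531432, 6485), -24788), Rational(1, 29796)) = Mul(Rational(-86218748, 6485), Rational(1, 29796)) = Rational(-21554687, 48306765)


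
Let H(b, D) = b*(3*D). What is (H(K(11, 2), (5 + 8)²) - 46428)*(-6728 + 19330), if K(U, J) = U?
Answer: -514804302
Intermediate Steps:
H(b, D) = 3*D*b
(H(K(11, 2), (5 + 8)²) - 46428)*(-6728 + 19330) = (3*(5 + 8)²*11 - 46428)*(-6728 + 19330) = (3*13²*11 - 46428)*12602 = (3*169*11 - 46428)*12602 = (5577 - 46428)*12602 = -40851*12602 = -514804302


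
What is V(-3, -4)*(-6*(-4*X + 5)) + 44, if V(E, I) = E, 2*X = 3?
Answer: 26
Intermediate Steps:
X = 3/2 (X = (½)*3 = 3/2 ≈ 1.5000)
V(-3, -4)*(-6*(-4*X + 5)) + 44 = -(-18)*(-4*3/2 + 5) + 44 = -(-18)*(-6 + 5) + 44 = -(-18)*(-1) + 44 = -3*6 + 44 = -18 + 44 = 26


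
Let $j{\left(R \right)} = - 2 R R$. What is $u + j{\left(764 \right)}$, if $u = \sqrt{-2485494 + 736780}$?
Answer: $-1167392 + i \sqrt{1748714} \approx -1.1674 \cdot 10^{6} + 1322.4 i$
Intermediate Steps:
$j{\left(R \right)} = - 2 R^{2}$
$u = i \sqrt{1748714}$ ($u = \sqrt{-1748714} = i \sqrt{1748714} \approx 1322.4 i$)
$u + j{\left(764 \right)} = i \sqrt{1748714} - 2 \cdot 764^{2} = i \sqrt{1748714} - 1167392 = -1167392 + i \sqrt{1748714}$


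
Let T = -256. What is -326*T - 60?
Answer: 83396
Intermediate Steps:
-326*T - 60 = -326*(-256) - 60 = 83456 - 60 = 83396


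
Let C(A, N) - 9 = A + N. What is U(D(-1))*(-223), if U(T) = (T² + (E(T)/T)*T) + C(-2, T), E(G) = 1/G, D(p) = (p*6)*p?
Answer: -65785/6 ≈ -10964.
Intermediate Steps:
C(A, N) = 9 + A + N (C(A, N) = 9 + (A + N) = 9 + A + N)
D(p) = 6*p² (D(p) = (6*p)*p = 6*p²)
U(T) = 7 + T + 1/T + T² (U(T) = (T² + (1/(T*T))*T) + (9 - 2 + T) = (T² + T/T²) + (7 + T) = (T² + 1/T) + (7 + T) = (1/T + T²) + (7 + T) = 7 + T + 1/T + T²)
U(D(-1))*(-223) = (7 + 6*(-1)² + 1/(6*(-1)²) + (6*(-1)²)²)*(-223) = (7 + 6*1 + 1/(6*1) + (6*1)²)*(-223) = (7 + 6 + 1/6 + 6²)*(-223) = (7 + 6 + ⅙ + 36)*(-223) = (295/6)*(-223) = -65785/6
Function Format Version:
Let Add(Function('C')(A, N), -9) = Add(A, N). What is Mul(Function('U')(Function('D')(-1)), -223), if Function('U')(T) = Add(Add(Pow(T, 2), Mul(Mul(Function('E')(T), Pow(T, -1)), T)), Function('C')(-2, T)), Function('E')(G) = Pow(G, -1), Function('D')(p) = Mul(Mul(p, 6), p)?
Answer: Rational(-65785, 6) ≈ -10964.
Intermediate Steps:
Function('C')(A, N) = Add(9, A, N) (Function('C')(A, N) = Add(9, Add(A, N)) = Add(9, A, N))
Function('D')(p) = Mul(6, Pow(p, 2)) (Function('D')(p) = Mul(Mul(6, p), p) = Mul(6, Pow(p, 2)))
Function('U')(T) = Add(7, T, Pow(T, -1), Pow(T, 2)) (Function('U')(T) = Add(Add(Pow(T, 2), Mul(Mul(Pow(T, -1), Pow(T, -1)), T)), Add(9, -2, T)) = Add(Add(Pow(T, 2), Mul(Pow(T, -2), T)), Add(7, T)) = Add(Add(Pow(T, 2), Pow(T, -1)), Add(7, T)) = Add(Add(Pow(T, -1), Pow(T, 2)), Add(7, T)) = Add(7, T, Pow(T, -1), Pow(T, 2)))
Mul(Function('U')(Function('D')(-1)), -223) = Mul(Add(7, Mul(6, Pow(-1, 2)), Pow(Mul(6, Pow(-1, 2)), -1), Pow(Mul(6, Pow(-1, 2)), 2)), -223) = Mul(Add(7, Mul(6, 1), Pow(Mul(6, 1), -1), Pow(Mul(6, 1), 2)), -223) = Mul(Add(7, 6, Pow(6, -1), Pow(6, 2)), -223) = Mul(Add(7, 6, Rational(1, 6), 36), -223) = Mul(Rational(295, 6), -223) = Rational(-65785, 6)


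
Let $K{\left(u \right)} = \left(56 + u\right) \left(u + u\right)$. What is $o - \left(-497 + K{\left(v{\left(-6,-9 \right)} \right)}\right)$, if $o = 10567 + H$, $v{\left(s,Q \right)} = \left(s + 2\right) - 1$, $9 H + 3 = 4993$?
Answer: $\frac{109156}{9} \approx 12128.0$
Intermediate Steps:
$H = \frac{4990}{9}$ ($H = - \frac{1}{3} + \frac{1}{9} \cdot 4993 = - \frac{1}{3} + \frac{4993}{9} = \frac{4990}{9} \approx 554.44$)
$v{\left(s,Q \right)} = 1 + s$ ($v{\left(s,Q \right)} = \left(2 + s\right) - 1 = 1 + s$)
$o = \frac{100093}{9}$ ($o = 10567 + \frac{4990}{9} = \frac{100093}{9} \approx 11121.0$)
$K{\left(u \right)} = 2 u \left(56 + u\right)$ ($K{\left(u \right)} = \left(56 + u\right) 2 u = 2 u \left(56 + u\right)$)
$o - \left(-497 + K{\left(v{\left(-6,-9 \right)} \right)}\right) = \frac{100093}{9} - \left(-497 + 2 \left(1 - 6\right) \left(56 + \left(1 - 6\right)\right)\right) = \frac{100093}{9} - \left(-497 + 2 \left(-5\right) \left(56 - 5\right)\right) = \frac{100093}{9} - \left(-497 + 2 \left(-5\right) 51\right) = \frac{100093}{9} + \left(497 - -510\right) = \frac{100093}{9} + \left(497 + 510\right) = \frac{100093}{9} + 1007 = \frac{109156}{9}$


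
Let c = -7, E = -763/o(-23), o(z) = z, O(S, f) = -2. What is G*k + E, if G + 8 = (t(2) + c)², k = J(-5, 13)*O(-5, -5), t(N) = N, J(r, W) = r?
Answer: 4673/23 ≈ 203.17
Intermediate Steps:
E = 763/23 (E = -763/(-23) = -763*(-1/23) = 763/23 ≈ 33.174)
k = 10 (k = -5*(-2) = 10)
G = 17 (G = -8 + (2 - 7)² = -8 + (-5)² = -8 + 25 = 17)
G*k + E = 17*10 + 763/23 = 170 + 763/23 = 4673/23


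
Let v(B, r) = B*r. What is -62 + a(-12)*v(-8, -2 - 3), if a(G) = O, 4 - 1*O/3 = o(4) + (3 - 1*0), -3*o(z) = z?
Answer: 218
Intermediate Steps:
o(z) = -z/3
O = 7 (O = 12 - 3*(-⅓*4 + (3 - 1*0)) = 12 - 3*(-4/3 + (3 + 0)) = 12 - 3*(-4/3 + 3) = 12 - 3*5/3 = 12 - 5 = 7)
a(G) = 7
-62 + a(-12)*v(-8, -2 - 3) = -62 + 7*(-8*(-2 - 3)) = -62 + 7*(-8*(-5)) = -62 + 7*40 = -62 + 280 = 218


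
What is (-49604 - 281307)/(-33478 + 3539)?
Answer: 47273/4277 ≈ 11.053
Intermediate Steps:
(-49604 - 281307)/(-33478 + 3539) = -330911/(-29939) = -330911*(-1/29939) = 47273/4277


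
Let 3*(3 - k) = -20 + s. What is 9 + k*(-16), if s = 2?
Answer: -135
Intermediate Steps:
k = 9 (k = 3 - (-20 + 2)/3 = 3 - ⅓*(-18) = 3 + 6 = 9)
9 + k*(-16) = 9 + 9*(-16) = 9 - 144 = -135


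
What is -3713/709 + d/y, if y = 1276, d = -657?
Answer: -5203601/904684 ≈ -5.7518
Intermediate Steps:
-3713/709 + d/y = -3713/709 - 657/1276 = -5203601/904684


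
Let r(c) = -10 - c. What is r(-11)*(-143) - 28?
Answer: -171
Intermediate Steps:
r(-11)*(-143) - 28 = (-10 - 1*(-11))*(-143) - 28 = (-10 + 11)*(-143) - 28 = 1*(-143) - 28 = -143 - 28 = -171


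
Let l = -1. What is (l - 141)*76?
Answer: -10792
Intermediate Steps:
(l - 141)*76 = (-1 - 141)*76 = -142*76 = -10792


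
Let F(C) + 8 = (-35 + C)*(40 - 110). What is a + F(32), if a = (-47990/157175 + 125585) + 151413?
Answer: 8713772402/31435 ≈ 2.7720e+5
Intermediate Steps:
a = 8707422532/31435 (a = (-47990*1/157175 + 125585) + 151413 = (-9598/31435 + 125585) + 151413 = 3947754877/31435 + 151413 = 8707422532/31435 ≈ 2.7700e+5)
F(C) = 2442 - 70*C (F(C) = -8 + (-35 + C)*(40 - 110) = -8 + (-35 + C)*(-70) = -8 + (2450 - 70*C) = 2442 - 70*C)
a + F(32) = 8707422532/31435 + (2442 - 70*32) = 8707422532/31435 + (2442 - 2240) = 8707422532/31435 + 202 = 8713772402/31435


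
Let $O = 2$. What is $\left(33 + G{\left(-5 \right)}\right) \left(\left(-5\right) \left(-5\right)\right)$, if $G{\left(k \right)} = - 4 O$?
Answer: $625$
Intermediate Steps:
$G{\left(k \right)} = -8$ ($G{\left(k \right)} = \left(-4\right) 2 = -8$)
$\left(33 + G{\left(-5 \right)}\right) \left(\left(-5\right) \left(-5\right)\right) = \left(33 - 8\right) \left(\left(-5\right) \left(-5\right)\right) = 25 \cdot 25 = 625$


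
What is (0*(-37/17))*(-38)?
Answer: 0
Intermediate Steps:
(0*(-37/17))*(-38) = 0*(-38) = 0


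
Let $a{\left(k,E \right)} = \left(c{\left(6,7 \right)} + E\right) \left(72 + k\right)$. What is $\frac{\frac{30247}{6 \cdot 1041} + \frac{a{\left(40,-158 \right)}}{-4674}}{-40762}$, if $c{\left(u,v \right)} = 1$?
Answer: $- \frac{41867357}{198332973108} \approx -0.0002111$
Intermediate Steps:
$a{\left(k,E \right)} = \left(1 + E\right) \left(72 + k\right)$
$\frac{\frac{30247}{6 \cdot 1041} + \frac{a{\left(40,-158 \right)}}{-4674}}{-40762} = \frac{\frac{30247}{6 \cdot 1041} + \frac{72 + 40 + 72 \left(-158\right) - 6320}{-4674}}{-40762} = \left(\frac{30247}{6246} + \left(72 + 40 - 11376 - 6320\right) \left(- \frac{1}{4674}\right)\right) \left(- \frac{1}{40762}\right) = \left(30247 \cdot \frac{1}{6246} - - \frac{8792}{2337}\right) \left(- \frac{1}{40762}\right) = \left(\frac{30247}{6246} + \frac{8792}{2337}\right) \left(- \frac{1}{40762}\right) = \frac{41867357}{4865634} \left(- \frac{1}{40762}\right) = - \frac{41867357}{198332973108}$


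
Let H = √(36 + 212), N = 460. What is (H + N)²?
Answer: 211848 + 1840*√62 ≈ 2.2634e+5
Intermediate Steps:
H = 2*√62 (H = √248 = 2*√62 ≈ 15.748)
(H + N)² = (2*√62 + 460)² = (460 + 2*√62)²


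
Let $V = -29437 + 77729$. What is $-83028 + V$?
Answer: $-34736$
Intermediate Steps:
$V = 48292$
$-83028 + V = -83028 + 48292 = -34736$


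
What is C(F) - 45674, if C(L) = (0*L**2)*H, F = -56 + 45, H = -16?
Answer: -45674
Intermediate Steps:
F = -11
C(L) = 0 (C(L) = (0*L**2)*(-16) = 0*(-16) = 0)
C(F) - 45674 = 0 - 45674 = -45674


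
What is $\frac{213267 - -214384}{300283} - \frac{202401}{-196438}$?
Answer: $\frac{144784486621}{58986991954} \approx 2.4545$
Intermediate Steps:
$\frac{213267 - -214384}{300283} - \frac{202401}{-196438} = \left(213267 + 214384\right) \frac{1}{300283} - - \frac{202401}{196438} = 427651 \cdot \frac{1}{300283} + \frac{202401}{196438} = \frac{427651}{300283} + \frac{202401}{196438} = \frac{144784486621}{58986991954}$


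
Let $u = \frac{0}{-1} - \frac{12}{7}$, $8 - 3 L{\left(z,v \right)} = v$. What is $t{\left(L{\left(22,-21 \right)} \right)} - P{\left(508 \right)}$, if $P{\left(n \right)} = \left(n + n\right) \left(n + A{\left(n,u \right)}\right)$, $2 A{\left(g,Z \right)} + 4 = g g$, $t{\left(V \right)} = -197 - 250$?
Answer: $-131611055$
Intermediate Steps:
$L{\left(z,v \right)} = \frac{8}{3} - \frac{v}{3}$
$u = - \frac{12}{7}$ ($u = 0 \left(-1\right) - \frac{12}{7} = 0 - \frac{12}{7} = - \frac{12}{7} \approx -1.7143$)
$t{\left(V \right)} = -447$ ($t{\left(V \right)} = -197 - 250 = -447$)
$A{\left(g,Z \right)} = -2 + \frac{g^{2}}{2}$ ($A{\left(g,Z \right)} = -2 + \frac{g g}{2} = -2 + \frac{g^{2}}{2}$)
$P{\left(n \right)} = 2 n \left(-2 + n + \frac{n^{2}}{2}\right)$ ($P{\left(n \right)} = \left(n + n\right) \left(n + \left(-2 + \frac{n^{2}}{2}\right)\right) = 2 n \left(-2 + n + \frac{n^{2}}{2}\right)$)
$t{\left(L{\left(22,-21 \right)} \right)} - P{\left(508 \right)} = -447 - 508 \left(-4 + 508^{2} + 2 \cdot 508\right) = -447 - 508 \left(-4 + 258064 + 1016\right) = -447 - 508 \cdot 259076 = -447 - 131610608 = -131611055$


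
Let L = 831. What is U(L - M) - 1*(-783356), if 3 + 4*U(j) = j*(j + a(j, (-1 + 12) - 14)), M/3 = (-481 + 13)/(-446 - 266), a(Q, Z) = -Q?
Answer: 3133421/4 ≈ 7.8336e+5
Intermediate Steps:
M = 351/178 (M = 3*((-481 + 13)/(-446 - 266)) = 3*(-468/(-712)) = 3*(-468*(-1/712)) = 3*(117/178) = 351/178 ≈ 1.9719)
U(j) = -¾ (U(j) = -¾ + (j*(j - j))/4 = -¾ + (j*0)/4 = -¾ + (¼)*0 = -¾ + 0 = -¾)
U(L - M) - 1*(-783356) = -¾ - 1*(-783356) = -¾ + 783356 = 3133421/4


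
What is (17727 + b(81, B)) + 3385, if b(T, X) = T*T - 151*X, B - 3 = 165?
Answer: 2305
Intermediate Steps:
B = 168 (B = 3 + 165 = 168)
b(T, X) = T² - 151*X
(17727 + b(81, B)) + 3385 = (17727 + (81² - 151*168)) + 3385 = (17727 + (6561 - 25368)) + 3385 = (17727 - 18807) + 3385 = -1080 + 3385 = 2305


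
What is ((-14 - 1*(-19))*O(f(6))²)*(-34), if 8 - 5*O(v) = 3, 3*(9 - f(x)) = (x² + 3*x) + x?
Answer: -170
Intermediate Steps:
f(x) = 9 - 4*x/3 - x²/3 (f(x) = 9 - ((x² + 3*x) + x)/3 = 9 - (x² + 4*x)/3 = 9 + (-4*x/3 - x²/3) = 9 - 4*x/3 - x²/3)
O(v) = 1 (O(v) = 8/5 - ⅕*3 = 8/5 - ⅗ = 1)
((-14 - 1*(-19))*O(f(6))²)*(-34) = ((-14 - 1*(-19))*1²)*(-34) = ((-14 + 19)*1)*(-34) = (5*1)*(-34) = 5*(-34) = -170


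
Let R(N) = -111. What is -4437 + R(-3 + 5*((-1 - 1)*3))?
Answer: -4548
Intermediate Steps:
-4437 + R(-3 + 5*((-1 - 1)*3)) = -4437 - 111 = -4548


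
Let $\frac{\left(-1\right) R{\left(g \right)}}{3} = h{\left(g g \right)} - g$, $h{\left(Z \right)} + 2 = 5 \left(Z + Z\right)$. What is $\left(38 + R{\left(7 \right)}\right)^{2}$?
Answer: $1974025$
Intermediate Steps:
$h{\left(Z \right)} = -2 + 10 Z$ ($h{\left(Z \right)} = -2 + 5 \left(Z + Z\right) = -2 + 5 \cdot 2 Z = -2 + 10 Z$)
$R{\left(g \right)} = 6 - 30 g^{2} + 3 g$ ($R{\left(g \right)} = - 3 \left(\left(-2 + 10 g g\right) - g\right) = - 3 \left(\left(-2 + 10 g^{2}\right) - g\right) = - 3 \left(-2 - g + 10 g^{2}\right) = 6 - 30 g^{2} + 3 g$)
$\left(38 + R{\left(7 \right)}\right)^{2} = \left(38 + \left(6 - 30 \cdot 7^{2} + 3 \cdot 7\right)\right)^{2} = \left(38 + \left(6 - 1470 + 21\right)\right)^{2} = \left(38 - 1443\right)^{2} = \left(-1405\right)^{2} = 1974025$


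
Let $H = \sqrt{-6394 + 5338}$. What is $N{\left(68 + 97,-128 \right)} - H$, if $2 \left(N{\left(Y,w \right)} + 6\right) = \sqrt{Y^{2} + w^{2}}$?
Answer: $-6 + \frac{\sqrt{43609}}{2} - 4 i \sqrt{66} \approx 98.414 - 32.496 i$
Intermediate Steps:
$N{\left(Y,w \right)} = -6 + \frac{\sqrt{Y^{2} + w^{2}}}{2}$
$H = 4 i \sqrt{66}$ ($H = \sqrt{-1056} = 4 i \sqrt{66} \approx 32.496 i$)
$N{\left(68 + 97,-128 \right)} - H = \left(-6 + \frac{\sqrt{\left(68 + 97\right)^{2} + \left(-128\right)^{2}}}{2}\right) - 4 i \sqrt{66} = \left(-6 + \frac{\sqrt{165^{2} + 16384}}{2}\right) - 4 i \sqrt{66} = \left(-6 + \frac{\sqrt{27225 + 16384}}{2}\right) - 4 i \sqrt{66} = \left(-6 + \frac{\sqrt{43609}}{2}\right) - 4 i \sqrt{66} = -6 + \frac{\sqrt{43609}}{2} - 4 i \sqrt{66}$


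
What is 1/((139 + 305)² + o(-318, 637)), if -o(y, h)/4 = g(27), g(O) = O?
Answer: 1/197028 ≈ 5.0754e-6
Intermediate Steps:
o(y, h) = -108 (o(y, h) = -4*27 = -108)
1/((139 + 305)² + o(-318, 637)) = 1/((139 + 305)² - 108) = 1/(444² - 108) = 1/(197136 - 108) = 1/197028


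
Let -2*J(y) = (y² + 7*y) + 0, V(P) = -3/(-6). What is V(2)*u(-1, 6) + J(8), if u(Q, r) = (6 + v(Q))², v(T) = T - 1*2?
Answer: -111/2 ≈ -55.500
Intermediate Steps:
v(T) = -2 + T (v(T) = T - 2 = -2 + T)
u(Q, r) = (4 + Q)² (u(Q, r) = (6 + (-2 + Q))² = (4 + Q)²)
V(P) = ½ (V(P) = -3*(-⅙) = ½)
J(y) = -7*y/2 - y²/2 (J(y) = -((y² + 7*y) + 0)/2 = -(y² + 7*y)/2 = -7*y/2 - y²/2)
V(2)*u(-1, 6) + J(8) = (4 - 1)²/2 - ½*8*(7 + 8) = (½)*3² - ½*8*15 = (½)*9 - 60 = 9/2 - 60 = -111/2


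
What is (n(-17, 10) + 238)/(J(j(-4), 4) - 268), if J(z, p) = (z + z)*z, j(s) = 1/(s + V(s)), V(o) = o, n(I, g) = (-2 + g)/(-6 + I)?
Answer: -174912/197225 ≈ -0.88687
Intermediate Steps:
n(I, g) = (-2 + g)/(-6 + I)
j(s) = 1/(2*s) (j(s) = 1/(s + s) = 1/(2*s))
J(z, p) = 2*z**2 (J(z, p) = (2*z)*z = 2*z**2)
(n(-17, 10) + 238)/(J(j(-4), 4) - 268) = ((-2 + 10)/(-6 - 17) + 238)/(2*((1/2)/(-4))**2 - 268) = (8/(-23) + 238)/(2*((1/2)*(-1/4))**2 - 268) = (-1/23*8 + 238)/(2*(-1/8)**2 - 268) = (-8/23 + 238)/(2*(1/64) - 268) = 5466/(23*(1/32 - 268)) = 5466/(23*(-8575/32)) = (5466/23)*(-32/8575) = -174912/197225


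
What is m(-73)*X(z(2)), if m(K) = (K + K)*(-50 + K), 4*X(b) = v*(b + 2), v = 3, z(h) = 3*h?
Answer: 107748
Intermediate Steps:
X(b) = 3/2 + 3*b/4 (X(b) = (3*(b + 2))/4 = (3*(2 + b))/4 = (6 + 3*b)/4 = 3/2 + 3*b/4)
m(K) = 2*K*(-50 + K) (m(K) = (2*K)*(-50 + K) = 2*K*(-50 + K))
m(-73)*X(z(2)) = (2*(-73)*(-50 - 73))*(3/2 + 3*(3*2)/4) = (2*(-73)*(-123))*(3/2 + (¾)*6) = 17958*(3/2 + 9/2) = 17958*6 = 107748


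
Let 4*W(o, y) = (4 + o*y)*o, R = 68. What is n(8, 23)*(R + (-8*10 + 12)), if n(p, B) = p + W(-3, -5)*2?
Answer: 0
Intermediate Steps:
W(o, y) = o*(4 + o*y)/4 (W(o, y) = ((4 + o*y)*o)/4 = (o*(4 + o*y))/4 = o*(4 + o*y)/4)
n(p, B) = -57/2 + p (n(p, B) = p + ((¼)*(-3)*(4 - 3*(-5)))*2 = p + ((¼)*(-3)*(4 + 15))*2 = p + ((¼)*(-3)*19)*2 = p - 57/4*2 = p - 57/2 = -57/2 + p)
n(8, 23)*(R + (-8*10 + 12)) = (-57/2 + 8)*(68 + (-8*10 + 12)) = -41*(68 + (-80 + 12))/2 = -41*(68 - 68)/2 = -41/2*0 = 0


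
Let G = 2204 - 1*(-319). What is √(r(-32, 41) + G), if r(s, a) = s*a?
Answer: √1211 ≈ 34.799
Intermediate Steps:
G = 2523 (G = 2204 + 319 = 2523)
r(s, a) = a*s
√(r(-32, 41) + G) = √(41*(-32) + 2523) = √(-1312 + 2523) = √1211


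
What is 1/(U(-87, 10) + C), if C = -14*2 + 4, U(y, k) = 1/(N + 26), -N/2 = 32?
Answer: -38/913 ≈ -0.041621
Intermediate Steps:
N = -64 (N = -2*32 = -64)
U(y, k) = -1/38 (U(y, k) = 1/(-64 + 26) = 1/(-38) = -1/38)
C = -24 (C = -28 + 4 = -24)
1/(U(-87, 10) + C) = 1/(-1/38 - 24) = 1/(-913/38) = -38/913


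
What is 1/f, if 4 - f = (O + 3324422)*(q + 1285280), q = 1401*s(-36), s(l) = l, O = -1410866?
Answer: -1/2362943145260 ≈ -4.2320e-13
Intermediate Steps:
q = -50436 (q = 1401*(-36) = -50436)
f = -2362943145260 (f = 4 - (-1410866 + 3324422)*(-50436 + 1285280) = 4 - 1913556*1234844 = 4 - 1*2362943145264 = 4 - 2362943145264 = -2362943145260)
1/f = 1/(-2362943145260) = -1/2362943145260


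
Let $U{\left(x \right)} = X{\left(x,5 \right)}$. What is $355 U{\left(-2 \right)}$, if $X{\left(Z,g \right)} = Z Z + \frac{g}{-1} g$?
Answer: $-7455$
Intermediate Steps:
$X{\left(Z,g \right)} = Z^{2} - g^{2}$ ($X{\left(Z,g \right)} = Z^{2} + g \left(-1\right) g = Z^{2} + - g g = Z^{2} - g^{2}$)
$U{\left(x \right)} = -25 + x^{2}$ ($U{\left(x \right)} = x^{2} - 5^{2} = x^{2} - 25 = -25 + x^{2}$)
$355 U{\left(-2 \right)} = 355 \left(-25 + \left(-2\right)^{2}\right) = 355 \left(-25 + 4\right) = 355 \left(-21\right) = -7455$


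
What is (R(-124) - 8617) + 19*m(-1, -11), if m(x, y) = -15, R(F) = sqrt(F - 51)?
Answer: -8902 + 5*I*sqrt(7) ≈ -8902.0 + 13.229*I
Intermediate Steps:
R(F) = sqrt(-51 + F)
(R(-124) - 8617) + 19*m(-1, -11) = (sqrt(-51 - 124) - 8617) + 19*(-15) = (sqrt(-175) - 8617) - 285 = (5*I*sqrt(7) - 8617) - 285 = (-8617 + 5*I*sqrt(7)) - 285 = -8902 + 5*I*sqrt(7)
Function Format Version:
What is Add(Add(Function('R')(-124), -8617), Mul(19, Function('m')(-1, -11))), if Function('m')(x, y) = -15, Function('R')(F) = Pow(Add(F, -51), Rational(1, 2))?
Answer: Add(-8902, Mul(5, I, Pow(7, Rational(1, 2)))) ≈ Add(-8902.0, Mul(13.229, I))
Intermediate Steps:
Function('R')(F) = Pow(Add(-51, F), Rational(1, 2))
Add(Add(Function('R')(-124), -8617), Mul(19, Function('m')(-1, -11))) = Add(Add(Pow(Add(-51, -124), Rational(1, 2)), -8617), Mul(19, -15)) = Add(Add(Pow(-175, Rational(1, 2)), -8617), -285) = Add(Add(Mul(5, I, Pow(7, Rational(1, 2))), -8617), -285) = Add(Add(-8617, Mul(5, I, Pow(7, Rational(1, 2)))), -285) = Add(-8902, Mul(5, I, Pow(7, Rational(1, 2))))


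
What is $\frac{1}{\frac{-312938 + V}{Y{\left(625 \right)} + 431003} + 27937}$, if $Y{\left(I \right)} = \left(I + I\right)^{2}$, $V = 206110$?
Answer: $\frac{1993503}{55692386483} \approx 3.5795 \cdot 10^{-5}$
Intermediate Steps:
$Y{\left(I \right)} = 4 I^{2}$ ($Y{\left(I \right)} = \left(2 I\right)^{2} = 4 I^{2}$)
$\frac{1}{\frac{-312938 + V}{Y{\left(625 \right)} + 431003} + 27937} = \frac{1}{\frac{-312938 + 206110}{4 \cdot 625^{2} + 431003} + 27937} = \frac{1}{- \frac{106828}{4 \cdot 390625 + 431003} + 27937} = \frac{1}{- \frac{106828}{1562500 + 431003} + 27937} = \frac{1}{- \frac{106828}{1993503} + 27937} = \frac{1}{\frac{55692386483}{1993503}} = \frac{1993503}{55692386483}$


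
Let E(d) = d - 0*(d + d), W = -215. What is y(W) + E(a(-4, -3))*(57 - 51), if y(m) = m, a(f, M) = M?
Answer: -233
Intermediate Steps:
E(d) = d (E(d) = d - 0*2*d = d - 1*0 = d + 0 = d)
y(W) + E(a(-4, -3))*(57 - 51) = -215 - 3*(57 - 51) = -215 - 3*6 = -215 - 18 = -233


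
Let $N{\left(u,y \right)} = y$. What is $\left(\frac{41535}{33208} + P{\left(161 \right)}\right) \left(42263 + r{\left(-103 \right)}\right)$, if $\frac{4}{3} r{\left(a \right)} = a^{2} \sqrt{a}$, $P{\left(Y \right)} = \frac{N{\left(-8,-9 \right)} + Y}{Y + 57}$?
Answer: $\frac{298001611349}{3619672} + \frac{224416091721 i \sqrt{103}}{14478688} \approx 82328.0 + 1.5731 \cdot 10^{5} i$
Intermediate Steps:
$P{\left(Y \right)} = \frac{-9 + Y}{57 + Y}$ ($P{\left(Y \right)} = \frac{-9 + Y}{Y + 57} = \frac{-9 + Y}{57 + Y}$)
$r{\left(a \right)} = \frac{3 a^{\frac{5}{2}}}{4}$ ($r{\left(a \right)} = \frac{3 a^{2} \sqrt{a}}{4} = \frac{3 a^{\frac{5}{2}}}{4}$)
$\left(\frac{41535}{33208} + P{\left(161 \right)}\right) \left(42263 + r{\left(-103 \right)}\right) = \left(\frac{41535}{33208} + \frac{-9 + 161}{57 + 161}\right) \left(42263 + \frac{3 \left(-103\right)^{\frac{5}{2}}}{4}\right) = \left(41535 \cdot \frac{1}{33208} + \frac{1}{218} \cdot 152\right) \left(42263 + \frac{3 \cdot 10609 i \sqrt{103}}{4}\right) = \left(\frac{41535}{33208} + \frac{1}{218} \cdot 152\right) \left(42263 + \frac{31827 i \sqrt{103}}{4}\right) = \left(\frac{41535}{33208} + \frac{76}{109}\right) \left(42263 + \frac{31827 i \sqrt{103}}{4}\right) = \frac{7051123 \left(42263 + \frac{31827 i \sqrt{103}}{4}\right)}{3619672} = \frac{298001611349}{3619672} + \frac{224416091721 i \sqrt{103}}{14478688}$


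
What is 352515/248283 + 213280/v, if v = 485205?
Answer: 711097901/382438581 ≈ 1.8594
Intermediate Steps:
352515/248283 + 213280/v = 352515/248283 + 213280/485205 = 352515*(1/248283) + 213280*(1/485205) = 117505/82761 + 42656/97041 = 711097901/382438581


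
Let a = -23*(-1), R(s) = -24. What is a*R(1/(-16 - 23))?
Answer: -552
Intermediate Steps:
a = 23
a*R(1/(-16 - 23)) = 23*(-24) = -552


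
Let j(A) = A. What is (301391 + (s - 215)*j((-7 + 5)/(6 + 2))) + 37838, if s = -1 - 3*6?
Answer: 678575/2 ≈ 3.3929e+5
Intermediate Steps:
s = -19 (s = -1 - 18 = -19)
(301391 + (s - 215)*j((-7 + 5)/(6 + 2))) + 37838 = (301391 + (-19 - 215)*((-7 + 5)/(6 + 2))) + 37838 = (301391 - (-468)/8) + 37838 = (301391 - 234*(-¼)) + 37838 = (301391 + 117/2) + 37838 = 602899/2 + 37838 = 678575/2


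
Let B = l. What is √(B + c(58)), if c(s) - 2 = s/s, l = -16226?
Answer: I*√16223 ≈ 127.37*I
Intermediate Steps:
B = -16226
c(s) = 3 (c(s) = 2 + s/s = 2 + 1 = 3)
√(B + c(58)) = √(-16226 + 3) = √(-16223) = I*√16223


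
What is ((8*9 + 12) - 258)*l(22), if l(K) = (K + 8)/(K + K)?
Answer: -1305/11 ≈ -118.64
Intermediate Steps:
l(K) = (8 + K)/(2*K) (l(K) = (8 + K)/((2*K)) = (8 + K)*(1/(2*K)) = (8 + K)/(2*K))
((8*9 + 12) - 258)*l(22) = ((8*9 + 12) - 258)*((½)*(8 + 22)/22) = ((72 + 12) - 258)*((½)*(1/22)*30) = (84 - 258)*(15/22) = -174*15/22 = -1305/11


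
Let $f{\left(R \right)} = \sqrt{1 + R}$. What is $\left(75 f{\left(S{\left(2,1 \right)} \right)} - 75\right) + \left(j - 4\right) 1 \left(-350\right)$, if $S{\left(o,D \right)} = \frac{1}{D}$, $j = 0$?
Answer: $1325 + 75 \sqrt{2} \approx 1431.1$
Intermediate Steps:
$\left(75 f{\left(S{\left(2,1 \right)} \right)} - 75\right) + \left(j - 4\right) 1 \left(-350\right) = \left(75 \sqrt{1 + 1^{-1}} - 75\right) + \left(0 - 4\right) 1 \left(-350\right) = \left(75 \sqrt{1 + 1} - 75\right) + \left(-4\right) 1 \left(-350\right) = \left(75 \sqrt{2} - 75\right) - -1400 = \left(-75 + 75 \sqrt{2}\right) + 1400 = 1325 + 75 \sqrt{2}$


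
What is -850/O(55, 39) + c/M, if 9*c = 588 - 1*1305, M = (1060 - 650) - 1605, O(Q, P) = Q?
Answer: -2539/165 ≈ -15.388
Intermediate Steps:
M = -1195 (M = 410 - 1605 = -1195)
c = -239/3 (c = (588 - 1*1305)/9 = (588 - 1305)/9 = (⅑)*(-717) = -239/3 ≈ -79.667)
-850/O(55, 39) + c/M = -850/55 - 239/3/(-1195) = -850*1/55 - 239/3*(-1/1195) = -170/11 + 1/15 = -2539/165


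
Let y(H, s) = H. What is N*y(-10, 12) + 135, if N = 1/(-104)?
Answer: 7025/52 ≈ 135.10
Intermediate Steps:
N = -1/104 ≈ -0.0096154
N*y(-10, 12) + 135 = -1/104*(-10) + 135 = 5/52 + 135 = 7025/52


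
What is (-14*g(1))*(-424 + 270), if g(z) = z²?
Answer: 2156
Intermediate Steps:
(-14*g(1))*(-424 + 270) = (-14*1²)*(-424 + 270) = -14*1*(-154) = -14*(-154) = 2156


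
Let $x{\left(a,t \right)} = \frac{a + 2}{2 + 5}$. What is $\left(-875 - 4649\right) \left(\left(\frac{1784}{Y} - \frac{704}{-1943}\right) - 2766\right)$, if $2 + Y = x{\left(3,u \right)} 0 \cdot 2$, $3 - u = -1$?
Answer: $\frac{39257907960}{1943} \approx 2.0205 \cdot 10^{7}$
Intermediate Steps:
$u = 4$ ($u = 3 - -1 = 3 + 1 = 4$)
$x{\left(a,t \right)} = \frac{2}{7} + \frac{a}{7}$ ($x{\left(a,t \right)} = \frac{2 + a}{7} = \left(2 + a\right) \frac{1}{7} = \frac{2}{7} + \frac{a}{7}$)
$Y = -2$ ($Y = -2 + \left(\frac{2}{7} + \frac{1}{7} \cdot 3\right) 0 \cdot 2 = -2 + \left(\frac{2}{7} + \frac{3}{7}\right) 0 \cdot 2 = -2 + \frac{5}{7} \cdot 0 \cdot 2 = -2 + 0 \cdot 2 = -2 + 0 = -2$)
$\left(-875 - 4649\right) \left(\left(\frac{1784}{Y} - \frac{704}{-1943}\right) - 2766\right) = \left(-875 - 4649\right) \left(\left(\frac{1784}{-2} - \frac{704}{-1943}\right) - 2766\right) = - 5524 \left(\left(1784 \left(- \frac{1}{2}\right) - - \frac{704}{1943}\right) - 2766\right) = - 5524 \left(\left(-892 + \frac{704}{1943}\right) - 2766\right) = - 5524 \left(- \frac{1732452}{1943} - 2766\right) = \left(-5524\right) \left(- \frac{7106790}{1943}\right) = \frac{39257907960}{1943}$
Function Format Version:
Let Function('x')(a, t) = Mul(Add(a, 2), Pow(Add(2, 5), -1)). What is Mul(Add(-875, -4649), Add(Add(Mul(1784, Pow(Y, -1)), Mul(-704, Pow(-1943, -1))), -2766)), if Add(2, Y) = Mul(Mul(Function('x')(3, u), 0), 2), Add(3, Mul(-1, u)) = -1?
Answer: Rational(39257907960, 1943) ≈ 2.0205e+7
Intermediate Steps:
u = 4 (u = Add(3, Mul(-1, -1)) = Add(3, 1) = 4)
Function('x')(a, t) = Add(Rational(2, 7), Mul(Rational(1, 7), a)) (Function('x')(a, t) = Mul(Add(2, a), Pow(7, -1)) = Mul(Add(2, a), Rational(1, 7)) = Add(Rational(2, 7), Mul(Rational(1, 7), a)))
Y = -2 (Y = Add(-2, Mul(Mul(Add(Rational(2, 7), Mul(Rational(1, 7), 3)), 0), 2)) = Add(-2, Mul(Mul(Add(Rational(2, 7), Rational(3, 7)), 0), 2)) = Add(-2, Mul(Mul(Rational(5, 7), 0), 2)) = Add(-2, Mul(0, 2)) = Add(-2, 0) = -2)
Mul(Add(-875, -4649), Add(Add(Mul(1784, Pow(Y, -1)), Mul(-704, Pow(-1943, -1))), -2766)) = Mul(Add(-875, -4649), Add(Add(Mul(1784, Pow(-2, -1)), Mul(-704, Pow(-1943, -1))), -2766)) = Mul(-5524, Add(Add(Mul(1784, Rational(-1, 2)), Mul(-704, Rational(-1, 1943))), -2766)) = Mul(-5524, Add(Add(-892, Rational(704, 1943)), -2766)) = Mul(-5524, Add(Rational(-1732452, 1943), -2766)) = Mul(-5524, Rational(-7106790, 1943)) = Rational(39257907960, 1943)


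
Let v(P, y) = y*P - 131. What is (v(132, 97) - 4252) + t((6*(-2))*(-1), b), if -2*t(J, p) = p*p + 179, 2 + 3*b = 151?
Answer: 63883/9 ≈ 7098.1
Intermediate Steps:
b = 149/3 (b = -⅔ + (⅓)*151 = -⅔ + 151/3 = 149/3 ≈ 49.667)
t(J, p) = -179/2 - p²/2 (t(J, p) = -(p*p + 179)/2 = -(p² + 179)/2 = -(179 + p²)/2 = -179/2 - p²/2)
v(P, y) = -131 + P*y (v(P, y) = P*y - 131 = -131 + P*y)
(v(132, 97) - 4252) + t((6*(-2))*(-1), b) = ((-131 + 132*97) - 4252) + (-179/2 - (149/3)²/2) = ((-131 + 12804) - 4252) + (-179/2 - ½*22201/9) = (12673 - 4252) + (-179/2 - 22201/18) = 8421 - 11906/9 = 63883/9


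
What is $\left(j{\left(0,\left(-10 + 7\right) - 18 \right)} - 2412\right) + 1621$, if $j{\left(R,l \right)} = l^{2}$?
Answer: $-350$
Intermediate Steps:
$\left(j{\left(0,\left(-10 + 7\right) - 18 \right)} - 2412\right) + 1621 = \left(\left(\left(-10 + 7\right) - 18\right)^{2} - 2412\right) + 1621 = \left(\left(-3 - 18\right)^{2} - 2412\right) + 1621 = \left(\left(-21\right)^{2} - 2412\right) + 1621 = \left(441 - 2412\right) + 1621 = -1971 + 1621 = -350$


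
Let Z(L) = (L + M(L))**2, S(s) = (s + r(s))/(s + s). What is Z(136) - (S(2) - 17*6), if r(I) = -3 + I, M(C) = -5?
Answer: 69051/4 ≈ 17263.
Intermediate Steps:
S(s) = (-3 + 2*s)/(2*s) (S(s) = (s + (-3 + s))/(s + s) = (-3 + 2*s)/((2*s)) = (-3 + 2*s)*(1/(2*s)) = (-3 + 2*s)/(2*s))
Z(L) = (-5 + L)**2 (Z(L) = (L - 5)**2 = (-5 + L)**2)
Z(136) - (S(2) - 17*6) = (-5 + 136)**2 - ((-3/2 + 2)/2 - 17*6) = 131**2 - ((1/2)*(1/2) - 102) = 17161 - (1/4 - 102) = 17161 - 1*(-407/4) = 17161 + 407/4 = 69051/4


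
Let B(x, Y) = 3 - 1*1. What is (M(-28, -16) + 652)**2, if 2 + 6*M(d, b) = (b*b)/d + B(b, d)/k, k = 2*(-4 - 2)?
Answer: 26839941241/63504 ≈ 4.2265e+5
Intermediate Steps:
B(x, Y) = 2 (B(x, Y) = 3 - 1 = 2)
k = -12 (k = 2*(-6) = -12)
M(d, b) = -13/36 + b**2/(6*d) (M(d, b) = -1/3 + ((b*b)/d + 2/(-12))/6 = -1/3 + (b**2/d + 2*(-1/12))/6 = -1/3 + (b**2/d - 1/6)/6 = -1/3 + (-1/6 + b**2/d)/6 = -1/3 + (-1/36 + b**2/(6*d)) = -13/36 + b**2/(6*d))
(M(-28, -16) + 652)**2 = ((-13/36 + (1/6)*(-16)**2/(-28)) + 652)**2 = ((-13/36 + (1/6)*256*(-1/28)) + 652)**2 = ((-13/36 - 32/21) + 652)**2 = (-475/252 + 652)**2 = (163829/252)**2 = 26839941241/63504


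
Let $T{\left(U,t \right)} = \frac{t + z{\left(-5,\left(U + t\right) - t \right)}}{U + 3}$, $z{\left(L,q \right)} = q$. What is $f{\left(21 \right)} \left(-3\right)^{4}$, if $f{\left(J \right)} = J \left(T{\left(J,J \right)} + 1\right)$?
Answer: $\frac{18711}{4} \approx 4677.8$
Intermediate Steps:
$T{\left(U,t \right)} = \frac{U + t}{3 + U}$ ($T{\left(U,t \right)} = \frac{t + \left(\left(U + t\right) - t\right)}{U + 3} = \frac{t + U}{3 + U} = \frac{U + t}{3 + U}$)
$f{\left(J \right)} = J \left(1 + \frac{2 J}{3 + J}\right)$ ($f{\left(J \right)} = J \left(\frac{J + J}{3 + J} + 1\right) = J \left(\frac{2 J}{3 + J} + 1\right) = J \left(1 + \frac{2 J}{3 + J}\right)$)
$f{\left(21 \right)} \left(-3\right)^{4} = 3 \cdot 21 \frac{1}{3 + 21} \left(1 + 21\right) \left(-3\right)^{4} = 3 \cdot 21 \cdot \frac{1}{24} \cdot 22 \cdot 81 = \frac{231}{4} \cdot 81 = \frac{18711}{4}$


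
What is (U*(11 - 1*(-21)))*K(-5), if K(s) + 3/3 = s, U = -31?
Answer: 5952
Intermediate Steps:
K(s) = -1 + s
(U*(11 - 1*(-21)))*K(-5) = (-31*(11 - 1*(-21)))*(-1 - 5) = -31*(11 + 21)*(-6) = -31*32*(-6) = -992*(-6) = 5952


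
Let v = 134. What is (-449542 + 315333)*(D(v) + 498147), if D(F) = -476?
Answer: -66791927239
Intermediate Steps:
(-449542 + 315333)*(D(v) + 498147) = (-449542 + 315333)*(-476 + 498147) = -134209*497671 = -66791927239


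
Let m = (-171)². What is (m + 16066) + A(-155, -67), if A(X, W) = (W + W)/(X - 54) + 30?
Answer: 9475567/209 ≈ 45338.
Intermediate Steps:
A(X, W) = 30 + 2*W/(-54 + X) (A(X, W) = (2*W)/(-54 + X) + 30 = 2*W/(-54 + X) + 30 = 30 + 2*W/(-54 + X))
m = 29241
(m + 16066) + A(-155, -67) = (29241 + 16066) + 2*(-810 - 67 + 15*(-155))/(-54 - 155) = 45307 + 2*(-810 - 67 - 2325)/(-209) = 45307 + 2*(-1/209)*(-3202) = 45307 + 6404/209 = 9475567/209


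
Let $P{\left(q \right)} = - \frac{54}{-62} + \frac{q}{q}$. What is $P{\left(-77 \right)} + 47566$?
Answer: $\frac{1474604}{31} \approx 47568.0$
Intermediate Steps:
$P{\left(q \right)} = \frac{58}{31}$ ($P{\left(q \right)} = \left(-54\right) \left(- \frac{1}{62}\right) + 1 = \frac{27}{31} + 1 = \frac{58}{31}$)
$P{\left(-77 \right)} + 47566 = \frac{58}{31} + 47566 = \frac{1474604}{31}$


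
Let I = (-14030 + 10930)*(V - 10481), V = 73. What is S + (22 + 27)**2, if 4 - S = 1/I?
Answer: 77596843999/32264800 ≈ 2405.0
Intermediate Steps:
I = 32264800 (I = (-14030 + 10930)*(73 - 10481) = -3100*(-10408) = 32264800)
S = 129059199/32264800 (S = 4 - 1/32264800 = 129059199/32264800 ≈ 4.0000)
S + (22 + 27)**2 = 129059199/32264800 + (22 + 27)**2 = 129059199/32264800 + 49**2 = 129059199/32264800 + 2401 = 77596843999/32264800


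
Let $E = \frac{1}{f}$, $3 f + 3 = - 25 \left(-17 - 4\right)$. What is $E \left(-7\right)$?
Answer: $- \frac{7}{174} \approx -0.04023$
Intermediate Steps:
$f = 174$ ($f = -1 + \frac{\left(-25\right) \left(-17 - 4\right)}{3} = -1 + \frac{\left(-25\right) \left(-21\right)}{3} = -1 + \frac{1}{3} \cdot 525 = -1 + 175 = 174$)
$E = \frac{1}{174} \approx 0.0057471$
$E \left(-7\right) = \frac{1}{174} \left(-7\right) = - \frac{7}{174}$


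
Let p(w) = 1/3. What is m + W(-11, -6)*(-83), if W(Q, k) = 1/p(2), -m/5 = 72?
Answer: -609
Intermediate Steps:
m = -360 (m = -5*72 = -360)
p(w) = ⅓
W(Q, k) = 3 (W(Q, k) = 1/(⅓) = 3)
m + W(-11, -6)*(-83) = -360 + 3*(-83) = -360 - 249 = -609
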